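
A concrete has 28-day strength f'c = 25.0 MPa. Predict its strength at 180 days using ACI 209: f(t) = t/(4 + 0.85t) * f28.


f(180) = 180 / (4 + 0.85 * 180) * 25.0
= 180 / 157.0 * 25.0
= 28.66 MPa

28.66


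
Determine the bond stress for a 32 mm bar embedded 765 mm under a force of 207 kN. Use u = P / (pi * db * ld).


u = P / (pi * db * ld)
= 207 * 1000 / (pi * 32 * 765)
= 2.692 MPa

2.692


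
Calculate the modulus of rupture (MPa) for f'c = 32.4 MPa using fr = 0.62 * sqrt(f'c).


fr = 0.62 * sqrt(32.4)
= 3.529 MPa

3.529


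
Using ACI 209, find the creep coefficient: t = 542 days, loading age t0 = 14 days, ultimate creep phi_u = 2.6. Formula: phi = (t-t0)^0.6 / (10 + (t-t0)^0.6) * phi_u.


dt = 542 - 14 = 528
phi = 528^0.6 / (10 + 528^0.6) * 2.6
= 2.11

2.11


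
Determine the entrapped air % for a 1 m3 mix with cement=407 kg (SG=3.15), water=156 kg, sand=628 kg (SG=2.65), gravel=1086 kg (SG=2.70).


Vol cement = 407 / (3.15 * 1000) = 0.129206 m3
Vol water = 156 / 1000 = 0.156 m3
Vol sand = 628 / (2.65 * 1000) = 0.236981 m3
Vol gravel = 1086 / (2.70 * 1000) = 0.402222 m3
Total solid + water volume = 0.92441 m3
Air = (1 - 0.92441) * 100 = 7.56%

7.56


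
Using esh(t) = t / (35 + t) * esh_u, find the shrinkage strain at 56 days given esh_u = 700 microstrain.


esh(56) = 56 / (35 + 56) * 700
= 56 / 91 * 700
= 430.8 microstrain

430.8


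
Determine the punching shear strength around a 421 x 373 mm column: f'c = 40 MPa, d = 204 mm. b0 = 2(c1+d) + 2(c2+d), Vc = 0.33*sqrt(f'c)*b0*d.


b0 = 2*(421 + 204) + 2*(373 + 204) = 2404 mm
Vc = 0.33 * sqrt(40) * 2404 * 204 / 1000
= 1023.55 kN

1023.55


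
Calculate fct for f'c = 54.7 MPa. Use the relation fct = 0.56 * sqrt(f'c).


fct = 0.56 * sqrt(54.7)
= 0.56 * 7.396
= 4.142 MPa

4.142


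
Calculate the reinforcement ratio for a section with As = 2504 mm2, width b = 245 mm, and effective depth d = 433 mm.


rho = As / (b * d)
= 2504 / (245 * 433)
= 0.0236

0.0236


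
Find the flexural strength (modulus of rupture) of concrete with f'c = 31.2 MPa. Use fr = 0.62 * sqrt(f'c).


fr = 0.62 * sqrt(31.2)
= 3.463 MPa

3.463


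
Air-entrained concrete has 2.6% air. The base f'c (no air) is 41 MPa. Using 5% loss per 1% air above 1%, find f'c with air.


Strength loss = (2.6 - 1) * 5 = 8.0%
f'c = 41 * (1 - 8.0/100)
= 37.72 MPa

37.72


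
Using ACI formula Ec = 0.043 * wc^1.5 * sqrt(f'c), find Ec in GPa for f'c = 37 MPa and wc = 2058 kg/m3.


Ec = 0.043 * 2058^1.5 * sqrt(37) / 1000
= 24.42 GPa

24.42


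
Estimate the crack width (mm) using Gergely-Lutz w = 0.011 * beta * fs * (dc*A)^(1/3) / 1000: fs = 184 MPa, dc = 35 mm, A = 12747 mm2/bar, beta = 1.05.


w = 0.011 * beta * fs * (dc * A)^(1/3) / 1000
= 0.011 * 1.05 * 184 * (35 * 12747)^(1/3) / 1000
= 0.162 mm

0.162


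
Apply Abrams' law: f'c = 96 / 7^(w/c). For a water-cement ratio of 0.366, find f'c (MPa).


f'c = 96 / 7^0.366
= 96 / 2.038
= 47.09 MPa

47.09


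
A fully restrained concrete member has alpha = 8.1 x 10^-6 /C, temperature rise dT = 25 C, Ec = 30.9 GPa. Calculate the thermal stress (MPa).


sigma = alpha * dT * Ec
= 8.1e-6 * 25 * 30.9 * 1000
= 6.257 MPa

6.257


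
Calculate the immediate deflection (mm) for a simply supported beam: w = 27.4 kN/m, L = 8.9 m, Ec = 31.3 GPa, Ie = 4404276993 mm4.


Convert: L = 8.9 m = 8900 mm, Ec = 31.3 GPa = 31300 MPa
delta = 5 * 27.4 * 8900^4 / (384 * 31300 * 4404276993)
= 16.24 mm

16.24


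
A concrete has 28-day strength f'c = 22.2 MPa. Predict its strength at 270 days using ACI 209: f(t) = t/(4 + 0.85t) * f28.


f(270) = 270 / (4 + 0.85 * 270) * 22.2
= 270 / 233.5 * 22.2
= 25.67 MPa

25.67


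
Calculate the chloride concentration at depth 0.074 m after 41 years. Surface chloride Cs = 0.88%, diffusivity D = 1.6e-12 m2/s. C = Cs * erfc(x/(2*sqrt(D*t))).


t_seconds = 41 * 365.25 * 24 * 3600 = 1293861600.0 s
arg = 0.074 / (2 * sqrt(1.6e-12 * 1293861600.0))
= 0.8132
erfc(0.8132) = 0.2501
C = 0.88 * 0.2501 = 0.2201%

0.2201


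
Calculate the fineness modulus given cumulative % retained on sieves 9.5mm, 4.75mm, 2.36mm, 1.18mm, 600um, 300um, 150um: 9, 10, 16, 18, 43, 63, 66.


FM = sum(cumulative % retained) / 100
= 225 / 100
= 2.25

2.25


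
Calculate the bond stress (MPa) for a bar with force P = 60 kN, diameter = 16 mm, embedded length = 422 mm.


u = P / (pi * db * ld)
= 60 * 1000 / (pi * 16 * 422)
= 2.829 MPa

2.829


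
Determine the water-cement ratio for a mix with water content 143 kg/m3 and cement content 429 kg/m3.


w/c = water / cement
w/c = 143 / 429 = 0.333

0.333


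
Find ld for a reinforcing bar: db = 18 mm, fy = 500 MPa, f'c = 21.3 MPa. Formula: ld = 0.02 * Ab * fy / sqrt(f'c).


Ab = pi * 18^2 / 4 = 254.469 mm2
ld = 0.02 * 254.469 * 500 / sqrt(21.3)
= 551.4 mm

551.4


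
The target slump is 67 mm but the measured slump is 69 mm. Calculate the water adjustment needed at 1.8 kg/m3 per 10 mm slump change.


Difference = 67 - 69 = -2 mm
Water adjustment = -2 * 1.8 / 10 = -0.4 kg/m3

-0.4


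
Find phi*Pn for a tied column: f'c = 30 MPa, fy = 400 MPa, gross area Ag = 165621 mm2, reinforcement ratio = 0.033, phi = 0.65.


Ast = rho * Ag = 0.033 * 165621 = 5465.493 mm2
phi*Pn = 0.65 * 0.80 * (0.85 * 30 * (165621 - 5465.493) + 400 * 5465.493) / 1000
= 3260.48 kN

3260.48


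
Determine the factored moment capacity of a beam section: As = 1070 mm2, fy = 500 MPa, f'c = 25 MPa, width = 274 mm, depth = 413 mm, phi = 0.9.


a = As * fy / (0.85 * f'c * b)
= 1070 * 500 / (0.85 * 25 * 274)
= 91.8849 mm
Mn = As * fy * (d - a/2) / 10^6
= 196.3758 kN-m
phi*Mn = 0.9 * 196.3758 = 176.74 kN-m

176.74


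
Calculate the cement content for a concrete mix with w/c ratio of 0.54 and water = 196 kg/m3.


Cement = water / (w/c)
= 196 / 0.54
= 363.0 kg/m3

363.0


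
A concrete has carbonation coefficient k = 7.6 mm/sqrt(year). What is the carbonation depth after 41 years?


depth = k * sqrt(t)
= 7.6 * sqrt(41)
= 48.66 mm

48.66


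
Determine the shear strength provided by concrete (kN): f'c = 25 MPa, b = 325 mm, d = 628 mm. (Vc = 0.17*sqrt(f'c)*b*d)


Vc = 0.17 * sqrt(25) * 325 * 628 / 1000
= 173.49 kN

173.49


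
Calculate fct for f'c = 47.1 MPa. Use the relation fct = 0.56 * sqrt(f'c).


fct = 0.56 * sqrt(47.1)
= 0.56 * 6.863
= 3.843 MPa

3.843


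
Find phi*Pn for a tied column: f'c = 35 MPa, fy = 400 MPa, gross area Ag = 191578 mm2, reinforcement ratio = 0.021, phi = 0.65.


Ast = rho * Ag = 0.021 * 191578 = 4023.138 mm2
phi*Pn = 0.65 * 0.80 * (0.85 * 35 * (191578 - 4023.138) + 400 * 4023.138) / 1000
= 3738.29 kN

3738.29


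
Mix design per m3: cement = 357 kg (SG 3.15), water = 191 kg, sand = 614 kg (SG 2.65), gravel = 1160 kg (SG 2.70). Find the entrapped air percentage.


Vol cement = 357 / (3.15 * 1000) = 0.113333 m3
Vol water = 191 / 1000 = 0.191 m3
Vol sand = 614 / (2.65 * 1000) = 0.231698 m3
Vol gravel = 1160 / (2.70 * 1000) = 0.42963 m3
Total solid + water volume = 0.965661 m3
Air = (1 - 0.965661) * 100 = 3.43%

3.43


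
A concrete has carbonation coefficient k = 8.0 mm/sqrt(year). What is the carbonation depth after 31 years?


depth = k * sqrt(t)
= 8.0 * sqrt(31)
= 44.54 mm

44.54


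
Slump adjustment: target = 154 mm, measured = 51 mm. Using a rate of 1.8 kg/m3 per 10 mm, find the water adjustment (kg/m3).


Difference = 154 - 51 = 103 mm
Water adjustment = 103 * 1.8 / 10 = 18.5 kg/m3

18.5


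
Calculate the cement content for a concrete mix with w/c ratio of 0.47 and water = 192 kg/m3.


Cement = water / (w/c)
= 192 / 0.47
= 408.5 kg/m3

408.5


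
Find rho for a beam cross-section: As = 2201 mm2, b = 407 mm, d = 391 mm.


rho = As / (b * d)
= 2201 / (407 * 391)
= 0.0138

0.0138


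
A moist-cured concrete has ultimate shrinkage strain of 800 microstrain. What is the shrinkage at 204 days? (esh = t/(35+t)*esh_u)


esh(204) = 204 / (35 + 204) * 800
= 204 / 239 * 800
= 682.8 microstrain

682.8


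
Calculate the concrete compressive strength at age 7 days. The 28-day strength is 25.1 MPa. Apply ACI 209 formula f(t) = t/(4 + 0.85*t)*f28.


f(7) = 7 / (4 + 0.85 * 7) * 25.1
= 7 / 9.95 * 25.1
= 17.66 MPa

17.66


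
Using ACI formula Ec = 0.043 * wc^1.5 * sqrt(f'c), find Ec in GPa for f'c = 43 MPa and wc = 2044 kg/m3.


Ec = 0.043 * 2044^1.5 * sqrt(43) / 1000
= 26.06 GPa

26.06


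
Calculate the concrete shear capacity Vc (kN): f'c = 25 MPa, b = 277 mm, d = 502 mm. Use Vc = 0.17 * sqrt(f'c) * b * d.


Vc = 0.17 * sqrt(25) * 277 * 502 / 1000
= 118.2 kN

118.2


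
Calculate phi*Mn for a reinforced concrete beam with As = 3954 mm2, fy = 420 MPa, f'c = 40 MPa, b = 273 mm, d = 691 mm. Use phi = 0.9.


a = As * fy / (0.85 * f'c * b)
= 3954 * 420 / (0.85 * 40 * 273)
= 178.914 mm
Mn = As * fy * (d - a/2) / 10^6
= 998.9704 kN-m
phi*Mn = 0.9 * 998.9704 = 899.07 kN-m

899.07


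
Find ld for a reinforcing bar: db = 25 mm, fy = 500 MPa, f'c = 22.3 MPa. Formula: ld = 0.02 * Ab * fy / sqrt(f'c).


Ab = pi * 25^2 / 4 = 490.874 mm2
ld = 0.02 * 490.874 * 500 / sqrt(22.3)
= 1039.5 mm

1039.5


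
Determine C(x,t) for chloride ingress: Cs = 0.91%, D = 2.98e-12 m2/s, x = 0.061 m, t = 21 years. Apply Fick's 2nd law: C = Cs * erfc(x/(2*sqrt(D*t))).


t_seconds = 21 * 365.25 * 24 * 3600 = 662709600.0 s
arg = 0.061 / (2 * sqrt(2.98e-12 * 662709600.0))
= 0.6863
erfc(0.6863) = 0.3317
C = 0.91 * 0.3317 = 0.3019%

0.3019


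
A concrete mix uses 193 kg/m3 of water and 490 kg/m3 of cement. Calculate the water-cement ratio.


w/c = water / cement
w/c = 193 / 490 = 0.394

0.394


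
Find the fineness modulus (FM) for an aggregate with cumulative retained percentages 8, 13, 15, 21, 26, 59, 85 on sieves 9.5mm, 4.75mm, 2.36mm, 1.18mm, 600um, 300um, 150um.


FM = sum(cumulative % retained) / 100
= 227 / 100
= 2.27

2.27


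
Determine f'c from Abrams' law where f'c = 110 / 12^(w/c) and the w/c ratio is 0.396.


f'c = 110 / 12^0.396
= 110 / 2.675
= 41.12 MPa

41.12


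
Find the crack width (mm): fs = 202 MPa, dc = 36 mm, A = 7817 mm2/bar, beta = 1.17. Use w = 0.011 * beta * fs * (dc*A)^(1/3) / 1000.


w = 0.011 * beta * fs * (dc * A)^(1/3) / 1000
= 0.011 * 1.17 * 202 * (36 * 7817)^(1/3) / 1000
= 0.17 mm

0.17


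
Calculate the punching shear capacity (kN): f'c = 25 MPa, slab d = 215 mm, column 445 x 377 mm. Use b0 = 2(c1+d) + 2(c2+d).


b0 = 2*(445 + 215) + 2*(377 + 215) = 2504 mm
Vc = 0.33 * sqrt(25) * 2504 * 215 / 1000
= 888.29 kN

888.29


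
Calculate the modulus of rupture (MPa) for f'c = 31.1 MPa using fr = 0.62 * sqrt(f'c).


fr = 0.62 * sqrt(31.1)
= 3.458 MPa

3.458


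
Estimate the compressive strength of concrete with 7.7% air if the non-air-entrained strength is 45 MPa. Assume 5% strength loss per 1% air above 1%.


Strength loss = (7.7 - 1) * 5 = 33.5%
f'c = 45 * (1 - 33.5/100)
= 29.93 MPa

29.93


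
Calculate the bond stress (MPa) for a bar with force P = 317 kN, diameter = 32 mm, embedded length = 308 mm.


u = P / (pi * db * ld)
= 317 * 1000 / (pi * 32 * 308)
= 10.238 MPa

10.238


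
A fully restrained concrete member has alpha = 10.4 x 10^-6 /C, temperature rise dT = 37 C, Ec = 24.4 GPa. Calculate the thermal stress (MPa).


sigma = alpha * dT * Ec
= 10.4e-6 * 37 * 24.4 * 1000
= 9.389 MPa

9.389


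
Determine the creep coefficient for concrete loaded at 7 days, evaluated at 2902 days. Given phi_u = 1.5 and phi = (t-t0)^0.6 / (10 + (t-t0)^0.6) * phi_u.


dt = 2902 - 7 = 2895
phi = 2895^0.6 / (10 + 2895^0.6) * 1.5
= 1.384

1.384


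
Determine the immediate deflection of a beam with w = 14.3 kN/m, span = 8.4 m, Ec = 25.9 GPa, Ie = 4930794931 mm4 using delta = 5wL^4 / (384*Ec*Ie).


Convert: L = 8.4 m = 8400 mm, Ec = 25.9 GPa = 25900 MPa
delta = 5 * 14.3 * 8400^4 / (384 * 25900 * 4930794931)
= 7.26 mm

7.26


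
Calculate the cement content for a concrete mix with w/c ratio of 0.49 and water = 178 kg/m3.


Cement = water / (w/c)
= 178 / 0.49
= 363.3 kg/m3

363.3


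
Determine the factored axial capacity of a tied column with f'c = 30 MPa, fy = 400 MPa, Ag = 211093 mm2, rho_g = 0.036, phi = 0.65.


Ast = rho * Ag = 0.036 * 211093 = 7599.348 mm2
phi*Pn = 0.65 * 0.80 * (0.85 * 30 * (211093 - 7599.348) + 400 * 7599.348) / 1000
= 4278.99 kN

4278.99


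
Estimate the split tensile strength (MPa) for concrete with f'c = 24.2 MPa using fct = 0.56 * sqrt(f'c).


fct = 0.56 * sqrt(24.2)
= 0.56 * 4.919
= 2.755 MPa

2.755


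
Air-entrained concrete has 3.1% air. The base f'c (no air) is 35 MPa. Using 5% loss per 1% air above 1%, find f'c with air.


Strength loss = (3.1 - 1) * 5 = 10.5%
f'c = 35 * (1 - 10.5/100)
= 31.32 MPa

31.32


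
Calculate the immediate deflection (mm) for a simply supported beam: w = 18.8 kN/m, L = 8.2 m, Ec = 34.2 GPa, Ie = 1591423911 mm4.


Convert: L = 8.2 m = 8200 mm, Ec = 34.2 GPa = 34200 MPa
delta = 5 * 18.8 * 8200^4 / (384 * 34200 * 1591423911)
= 20.33 mm

20.33


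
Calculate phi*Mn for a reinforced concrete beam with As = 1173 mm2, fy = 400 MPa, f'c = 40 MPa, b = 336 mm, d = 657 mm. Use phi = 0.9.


a = As * fy / (0.85 * f'c * b)
= 1173 * 400 / (0.85 * 40 * 336)
= 41.0714 mm
Mn = As * fy * (d - a/2) / 10^6
= 298.629 kN-m
phi*Mn = 0.9 * 298.629 = 268.77 kN-m

268.77


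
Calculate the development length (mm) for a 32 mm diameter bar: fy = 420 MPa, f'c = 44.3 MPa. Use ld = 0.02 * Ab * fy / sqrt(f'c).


Ab = pi * 32^2 / 4 = 804.248 mm2
ld = 0.02 * 804.248 * 420 / sqrt(44.3)
= 1015.0 mm

1015.0


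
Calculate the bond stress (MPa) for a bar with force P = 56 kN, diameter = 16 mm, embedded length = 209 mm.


u = P / (pi * db * ld)
= 56 * 1000 / (pi * 16 * 209)
= 5.331 MPa

5.331


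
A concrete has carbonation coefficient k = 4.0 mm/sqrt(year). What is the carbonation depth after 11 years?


depth = k * sqrt(t)
= 4.0 * sqrt(11)
= 13.27 mm

13.27


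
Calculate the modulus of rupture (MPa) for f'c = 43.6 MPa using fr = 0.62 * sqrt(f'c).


fr = 0.62 * sqrt(43.6)
= 4.094 MPa

4.094


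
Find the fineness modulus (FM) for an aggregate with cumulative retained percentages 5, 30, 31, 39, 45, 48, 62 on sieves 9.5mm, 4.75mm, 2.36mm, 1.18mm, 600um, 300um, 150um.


FM = sum(cumulative % retained) / 100
= 260 / 100
= 2.6

2.6


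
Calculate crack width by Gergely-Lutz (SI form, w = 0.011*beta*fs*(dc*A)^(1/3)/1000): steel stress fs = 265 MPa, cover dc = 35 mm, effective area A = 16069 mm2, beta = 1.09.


w = 0.011 * beta * fs * (dc * A)^(1/3) / 1000
= 0.011 * 1.09 * 265 * (35 * 16069)^(1/3) / 1000
= 0.262 mm

0.262


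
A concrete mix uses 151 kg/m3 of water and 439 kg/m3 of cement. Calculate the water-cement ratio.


w/c = water / cement
w/c = 151 / 439 = 0.344

0.344


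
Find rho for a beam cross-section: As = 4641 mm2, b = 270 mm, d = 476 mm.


rho = As / (b * d)
= 4641 / (270 * 476)
= 0.0361

0.0361


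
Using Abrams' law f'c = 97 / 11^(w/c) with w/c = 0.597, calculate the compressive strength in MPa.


f'c = 97 / 11^0.597
= 97 / 4.185
= 23.18 MPa

23.18


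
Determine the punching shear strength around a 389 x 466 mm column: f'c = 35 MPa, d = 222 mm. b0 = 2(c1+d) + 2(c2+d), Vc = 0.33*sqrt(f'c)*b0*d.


b0 = 2*(389 + 222) + 2*(466 + 222) = 2598 mm
Vc = 0.33 * sqrt(35) * 2598 * 222 / 1000
= 1126.0 kN

1126.0


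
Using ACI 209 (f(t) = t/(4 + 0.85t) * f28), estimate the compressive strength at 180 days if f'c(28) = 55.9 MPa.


f(180) = 180 / (4 + 0.85 * 180) * 55.9
= 180 / 157.0 * 55.9
= 64.09 MPa

64.09


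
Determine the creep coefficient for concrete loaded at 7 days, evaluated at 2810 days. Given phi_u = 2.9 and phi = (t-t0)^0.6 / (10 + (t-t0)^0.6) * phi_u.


dt = 2810 - 7 = 2803
phi = 2803^0.6 / (10 + 2803^0.6) * 2.9
= 2.672

2.672


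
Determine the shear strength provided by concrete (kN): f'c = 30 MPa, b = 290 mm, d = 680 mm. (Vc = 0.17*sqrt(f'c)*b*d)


Vc = 0.17 * sqrt(30) * 290 * 680 / 1000
= 183.62 kN

183.62


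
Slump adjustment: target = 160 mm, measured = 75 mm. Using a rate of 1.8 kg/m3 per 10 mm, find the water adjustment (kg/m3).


Difference = 160 - 75 = 85 mm
Water adjustment = 85 * 1.8 / 10 = 15.3 kg/m3

15.3


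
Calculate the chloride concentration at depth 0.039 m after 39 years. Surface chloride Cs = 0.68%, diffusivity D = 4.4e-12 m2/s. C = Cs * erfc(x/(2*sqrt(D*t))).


t_seconds = 39 * 365.25 * 24 * 3600 = 1230746400.0 s
arg = 0.039 / (2 * sqrt(4.4e-12 * 1230746400.0))
= 0.265
erfc(0.265) = 0.7078
C = 0.68 * 0.7078 = 0.4813%

0.4813


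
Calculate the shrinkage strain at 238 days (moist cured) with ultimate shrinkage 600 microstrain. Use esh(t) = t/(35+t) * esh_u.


esh(238) = 238 / (35 + 238) * 600
= 238 / 273 * 600
= 523.1 microstrain

523.1


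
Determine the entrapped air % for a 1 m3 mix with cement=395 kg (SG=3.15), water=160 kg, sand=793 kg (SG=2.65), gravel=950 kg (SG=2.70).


Vol cement = 395 / (3.15 * 1000) = 0.125397 m3
Vol water = 160 / 1000 = 0.16 m3
Vol sand = 793 / (2.65 * 1000) = 0.299245 m3
Vol gravel = 950 / (2.70 * 1000) = 0.351852 m3
Total solid + water volume = 0.936494 m3
Air = (1 - 0.936494) * 100 = 6.35%

6.35


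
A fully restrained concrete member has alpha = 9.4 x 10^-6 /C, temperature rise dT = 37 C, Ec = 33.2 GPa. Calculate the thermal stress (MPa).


sigma = alpha * dT * Ec
= 9.4e-6 * 37 * 33.2 * 1000
= 11.547 MPa

11.547


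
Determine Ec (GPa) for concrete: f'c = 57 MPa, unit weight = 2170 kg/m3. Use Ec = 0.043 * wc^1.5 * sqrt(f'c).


Ec = 0.043 * 2170^1.5 * sqrt(57) / 1000
= 32.82 GPa

32.82


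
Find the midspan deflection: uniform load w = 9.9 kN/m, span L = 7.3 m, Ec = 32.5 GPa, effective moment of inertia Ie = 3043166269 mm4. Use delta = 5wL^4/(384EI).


Convert: L = 7.3 m = 7300 mm, Ec = 32.5 GPa = 32500 MPa
delta = 5 * 9.9 * 7300^4 / (384 * 32500 * 3043166269)
= 3.7 mm

3.7


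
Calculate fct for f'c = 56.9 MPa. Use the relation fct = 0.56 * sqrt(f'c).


fct = 0.56 * sqrt(56.9)
= 0.56 * 7.543
= 4.224 MPa

4.224


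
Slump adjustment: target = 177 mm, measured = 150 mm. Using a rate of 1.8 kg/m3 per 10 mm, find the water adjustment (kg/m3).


Difference = 177 - 150 = 27 mm
Water adjustment = 27 * 1.8 / 10 = 4.9 kg/m3

4.9


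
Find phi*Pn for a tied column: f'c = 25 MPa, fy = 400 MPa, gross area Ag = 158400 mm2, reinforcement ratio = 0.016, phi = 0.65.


Ast = rho * Ag = 0.016 * 158400 = 2534.4 mm2
phi*Pn = 0.65 * 0.80 * (0.85 * 25 * (158400 - 2534.4) + 400 * 2534.4) / 1000
= 2249.47 kN

2249.47


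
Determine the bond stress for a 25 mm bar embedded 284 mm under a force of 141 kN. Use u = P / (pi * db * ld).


u = P / (pi * db * ld)
= 141 * 1000 / (pi * 25 * 284)
= 6.321 MPa

6.321


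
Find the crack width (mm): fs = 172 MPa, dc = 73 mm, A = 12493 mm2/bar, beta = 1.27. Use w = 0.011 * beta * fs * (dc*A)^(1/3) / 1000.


w = 0.011 * beta * fs * (dc * A)^(1/3) / 1000
= 0.011 * 1.27 * 172 * (73 * 12493)^(1/3) / 1000
= 0.233 mm

0.233


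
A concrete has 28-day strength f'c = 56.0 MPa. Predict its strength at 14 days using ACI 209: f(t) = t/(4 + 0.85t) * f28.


f(14) = 14 / (4 + 0.85 * 14) * 56.0
= 14 / 15.9 * 56.0
= 49.31 MPa

49.31


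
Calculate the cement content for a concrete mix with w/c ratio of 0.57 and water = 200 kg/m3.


Cement = water / (w/c)
= 200 / 0.57
= 350.9 kg/m3

350.9


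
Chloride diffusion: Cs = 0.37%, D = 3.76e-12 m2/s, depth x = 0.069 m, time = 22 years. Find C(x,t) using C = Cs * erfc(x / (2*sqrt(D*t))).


t_seconds = 22 * 365.25 * 24 * 3600 = 694267200.0 s
arg = 0.069 / (2 * sqrt(3.76e-12 * 694267200.0))
= 0.6752
erfc(0.6752) = 0.3396
C = 0.37 * 0.3396 = 0.1257%

0.1257


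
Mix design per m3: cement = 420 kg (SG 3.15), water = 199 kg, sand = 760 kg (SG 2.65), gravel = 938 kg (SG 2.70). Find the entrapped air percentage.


Vol cement = 420 / (3.15 * 1000) = 0.133333 m3
Vol water = 199 / 1000 = 0.199 m3
Vol sand = 760 / (2.65 * 1000) = 0.286792 m3
Vol gravel = 938 / (2.70 * 1000) = 0.347407 m3
Total solid + water volume = 0.966533 m3
Air = (1 - 0.966533) * 100 = 3.35%

3.35


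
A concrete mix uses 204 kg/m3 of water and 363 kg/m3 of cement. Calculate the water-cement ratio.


w/c = water / cement
w/c = 204 / 363 = 0.562

0.562


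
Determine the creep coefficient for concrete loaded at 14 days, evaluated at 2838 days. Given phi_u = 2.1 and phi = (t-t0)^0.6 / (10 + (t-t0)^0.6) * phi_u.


dt = 2838 - 14 = 2824
phi = 2824^0.6 / (10 + 2824^0.6) * 2.1
= 1.935

1.935


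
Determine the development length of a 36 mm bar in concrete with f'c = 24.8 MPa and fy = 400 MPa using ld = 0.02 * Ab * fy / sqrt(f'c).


Ab = pi * 36^2 / 4 = 1017.876 mm2
ld = 0.02 * 1017.876 * 400 / sqrt(24.8)
= 1635.2 mm

1635.2


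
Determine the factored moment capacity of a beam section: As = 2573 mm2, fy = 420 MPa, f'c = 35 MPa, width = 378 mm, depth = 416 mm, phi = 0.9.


a = As * fy / (0.85 * f'c * b)
= 2573 * 420 / (0.85 * 35 * 378)
= 96.0971 mm
Mn = As * fy * (d - a/2) / 10^6
= 397.6304 kN-m
phi*Mn = 0.9 * 397.6304 = 357.87 kN-m

357.87


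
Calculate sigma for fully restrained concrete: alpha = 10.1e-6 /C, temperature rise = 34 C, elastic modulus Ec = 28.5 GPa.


sigma = alpha * dT * Ec
= 10.1e-6 * 34 * 28.5 * 1000
= 9.787 MPa

9.787


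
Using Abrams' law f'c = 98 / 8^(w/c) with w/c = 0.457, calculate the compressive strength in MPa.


f'c = 98 / 8^0.457
= 98 / 2.586
= 37.89 MPa

37.89


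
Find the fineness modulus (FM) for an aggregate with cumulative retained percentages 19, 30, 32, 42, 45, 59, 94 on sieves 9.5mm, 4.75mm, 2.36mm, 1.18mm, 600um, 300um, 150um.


FM = sum(cumulative % retained) / 100
= 321 / 100
= 3.21

3.21


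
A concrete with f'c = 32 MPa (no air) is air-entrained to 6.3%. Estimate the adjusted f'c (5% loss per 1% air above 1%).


Strength loss = (6.3 - 1) * 5 = 26.5%
f'c = 32 * (1 - 26.5/100)
= 23.52 MPa

23.52


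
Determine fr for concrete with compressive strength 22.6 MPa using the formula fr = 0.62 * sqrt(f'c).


fr = 0.62 * sqrt(22.6)
= 2.947 MPa

2.947


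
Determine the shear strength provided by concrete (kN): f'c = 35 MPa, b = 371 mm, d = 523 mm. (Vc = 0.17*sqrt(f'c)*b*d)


Vc = 0.17 * sqrt(35) * 371 * 523 / 1000
= 195.15 kN

195.15


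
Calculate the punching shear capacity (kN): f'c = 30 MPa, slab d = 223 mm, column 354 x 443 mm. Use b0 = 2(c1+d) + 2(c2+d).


b0 = 2*(354 + 223) + 2*(443 + 223) = 2486 mm
Vc = 0.33 * sqrt(30) * 2486 * 223 / 1000
= 1002.03 kN

1002.03


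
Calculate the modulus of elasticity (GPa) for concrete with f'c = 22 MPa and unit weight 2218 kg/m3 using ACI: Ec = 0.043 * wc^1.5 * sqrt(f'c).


Ec = 0.043 * 2218^1.5 * sqrt(22) / 1000
= 21.07 GPa

21.07


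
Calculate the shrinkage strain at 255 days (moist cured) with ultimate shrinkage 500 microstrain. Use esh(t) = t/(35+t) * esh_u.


esh(255) = 255 / (35 + 255) * 500
= 255 / 290 * 500
= 439.7 microstrain

439.7


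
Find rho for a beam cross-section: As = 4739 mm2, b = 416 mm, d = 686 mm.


rho = As / (b * d)
= 4739 / (416 * 686)
= 0.0166

0.0166


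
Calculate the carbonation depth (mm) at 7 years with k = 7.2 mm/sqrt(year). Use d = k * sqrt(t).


depth = k * sqrt(t)
= 7.2 * sqrt(7)
= 19.05 mm

19.05


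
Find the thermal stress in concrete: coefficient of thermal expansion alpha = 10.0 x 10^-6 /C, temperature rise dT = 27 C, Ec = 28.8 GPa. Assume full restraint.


sigma = alpha * dT * Ec
= 10.0e-6 * 27 * 28.8 * 1000
= 7.776 MPa

7.776


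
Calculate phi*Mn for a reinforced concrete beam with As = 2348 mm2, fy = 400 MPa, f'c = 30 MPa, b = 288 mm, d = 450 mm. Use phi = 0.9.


a = As * fy / (0.85 * f'c * b)
= 2348 * 400 / (0.85 * 30 * 288)
= 127.8867 mm
Mn = As * fy * (d - a/2) / 10^6
= 362.5844 kN-m
phi*Mn = 0.9 * 362.5844 = 326.33 kN-m

326.33


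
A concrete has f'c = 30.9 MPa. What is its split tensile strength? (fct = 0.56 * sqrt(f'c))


fct = 0.56 * sqrt(30.9)
= 0.56 * 5.559
= 3.113 MPa

3.113


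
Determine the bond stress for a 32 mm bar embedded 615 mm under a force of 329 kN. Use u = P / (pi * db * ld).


u = P / (pi * db * ld)
= 329 * 1000 / (pi * 32 * 615)
= 5.321 MPa

5.321


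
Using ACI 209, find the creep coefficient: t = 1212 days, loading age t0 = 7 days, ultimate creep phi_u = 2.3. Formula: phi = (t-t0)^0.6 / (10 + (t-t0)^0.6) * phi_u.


dt = 1212 - 7 = 1205
phi = 1205^0.6 / (10 + 1205^0.6) * 2.3
= 2.015

2.015


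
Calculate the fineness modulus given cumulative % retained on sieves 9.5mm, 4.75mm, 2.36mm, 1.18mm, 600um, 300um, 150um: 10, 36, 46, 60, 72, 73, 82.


FM = sum(cumulative % retained) / 100
= 379 / 100
= 3.79

3.79


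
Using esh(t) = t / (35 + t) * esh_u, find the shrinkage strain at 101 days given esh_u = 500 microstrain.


esh(101) = 101 / (35 + 101) * 500
= 101 / 136 * 500
= 371.3 microstrain

371.3


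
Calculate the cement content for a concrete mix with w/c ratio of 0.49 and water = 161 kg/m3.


Cement = water / (w/c)
= 161 / 0.49
= 328.6 kg/m3

328.6


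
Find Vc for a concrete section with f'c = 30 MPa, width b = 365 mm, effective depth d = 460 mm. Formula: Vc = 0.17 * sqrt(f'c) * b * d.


Vc = 0.17 * sqrt(30) * 365 * 460 / 1000
= 156.34 kN

156.34


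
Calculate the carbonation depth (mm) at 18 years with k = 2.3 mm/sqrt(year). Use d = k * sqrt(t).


depth = k * sqrt(t)
= 2.3 * sqrt(18)
= 9.76 mm

9.76


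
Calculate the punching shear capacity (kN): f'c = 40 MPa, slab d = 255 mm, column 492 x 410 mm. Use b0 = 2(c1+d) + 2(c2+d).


b0 = 2*(492 + 255) + 2*(410 + 255) = 2824 mm
Vc = 0.33 * sqrt(40) * 2824 * 255 / 1000
= 1502.96 kN

1502.96


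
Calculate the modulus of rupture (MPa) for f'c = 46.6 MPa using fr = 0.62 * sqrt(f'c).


fr = 0.62 * sqrt(46.6)
= 4.232 MPa

4.232


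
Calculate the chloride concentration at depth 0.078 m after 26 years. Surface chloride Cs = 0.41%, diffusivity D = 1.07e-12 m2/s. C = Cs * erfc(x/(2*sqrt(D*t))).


t_seconds = 26 * 365.25 * 24 * 3600 = 820497600.0 s
arg = 0.078 / (2 * sqrt(1.07e-12 * 820497600.0))
= 1.3162
erfc(1.3162) = 0.0627
C = 0.41 * 0.0627 = 0.0257%

0.0257


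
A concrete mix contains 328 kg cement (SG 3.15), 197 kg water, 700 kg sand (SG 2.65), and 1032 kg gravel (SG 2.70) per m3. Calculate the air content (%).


Vol cement = 328 / (3.15 * 1000) = 0.104127 m3
Vol water = 197 / 1000 = 0.197 m3
Vol sand = 700 / (2.65 * 1000) = 0.264151 m3
Vol gravel = 1032 / (2.70 * 1000) = 0.382222 m3
Total solid + water volume = 0.9475 m3
Air = (1 - 0.9475) * 100 = 5.25%

5.25


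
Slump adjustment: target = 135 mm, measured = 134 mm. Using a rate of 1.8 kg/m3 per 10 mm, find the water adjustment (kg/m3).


Difference = 135 - 134 = 1 mm
Water adjustment = 1 * 1.8 / 10 = 0.2 kg/m3

0.2


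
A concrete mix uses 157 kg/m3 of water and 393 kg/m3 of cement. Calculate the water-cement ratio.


w/c = water / cement
w/c = 157 / 393 = 0.399

0.399


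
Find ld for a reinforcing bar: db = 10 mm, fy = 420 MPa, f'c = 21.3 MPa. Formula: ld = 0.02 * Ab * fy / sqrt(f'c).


Ab = pi * 10^2 / 4 = 78.54 mm2
ld = 0.02 * 78.54 * 420 / sqrt(21.3)
= 142.9 mm

142.9


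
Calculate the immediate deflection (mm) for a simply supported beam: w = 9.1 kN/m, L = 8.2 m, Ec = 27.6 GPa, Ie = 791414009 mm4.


Convert: L = 8.2 m = 8200 mm, Ec = 27.6 GPa = 27600 MPa
delta = 5 * 9.1 * 8200^4 / (384 * 27600 * 791414009)
= 24.53 mm

24.53


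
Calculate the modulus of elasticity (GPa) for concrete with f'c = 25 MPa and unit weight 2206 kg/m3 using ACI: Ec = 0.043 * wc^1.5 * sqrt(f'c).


Ec = 0.043 * 2206^1.5 * sqrt(25) / 1000
= 22.28 GPa

22.28


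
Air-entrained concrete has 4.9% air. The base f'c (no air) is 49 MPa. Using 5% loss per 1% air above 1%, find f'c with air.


Strength loss = (4.9 - 1) * 5 = 19.5%
f'c = 49 * (1 - 19.5/100)
= 39.45 MPa

39.45


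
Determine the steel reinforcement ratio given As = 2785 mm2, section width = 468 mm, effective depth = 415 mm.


rho = As / (b * d)
= 2785 / (468 * 415)
= 0.0143

0.0143


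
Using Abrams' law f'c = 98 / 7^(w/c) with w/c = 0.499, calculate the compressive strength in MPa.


f'c = 98 / 7^0.499
= 98 / 2.641
= 37.11 MPa

37.11


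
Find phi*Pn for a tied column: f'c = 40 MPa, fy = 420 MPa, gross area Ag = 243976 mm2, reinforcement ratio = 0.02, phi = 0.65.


Ast = rho * Ag = 0.02 * 243976 = 4879.52 mm2
phi*Pn = 0.65 * 0.80 * (0.85 * 40 * (243976 - 4879.52) + 420 * 4879.52) / 1000
= 5292.91 kN

5292.91


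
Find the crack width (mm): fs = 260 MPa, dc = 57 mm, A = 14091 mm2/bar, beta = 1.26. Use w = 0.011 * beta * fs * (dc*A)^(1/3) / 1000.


w = 0.011 * beta * fs * (dc * A)^(1/3) / 1000
= 0.011 * 1.26 * 260 * (57 * 14091)^(1/3) / 1000
= 0.335 mm

0.335


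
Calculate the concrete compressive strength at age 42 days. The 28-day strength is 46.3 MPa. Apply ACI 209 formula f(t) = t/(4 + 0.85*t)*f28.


f(42) = 42 / (4 + 0.85 * 42) * 46.3
= 42 / 39.7 * 46.3
= 48.98 MPa

48.98


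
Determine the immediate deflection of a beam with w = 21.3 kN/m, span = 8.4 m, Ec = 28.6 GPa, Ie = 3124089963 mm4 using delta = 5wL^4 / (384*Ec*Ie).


Convert: L = 8.4 m = 8400 mm, Ec = 28.6 GPa = 28600 MPa
delta = 5 * 21.3 * 8400^4 / (384 * 28600 * 3124089963)
= 15.45 mm

15.45


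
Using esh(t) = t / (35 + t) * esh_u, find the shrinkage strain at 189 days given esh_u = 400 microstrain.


esh(189) = 189 / (35 + 189) * 400
= 189 / 224 * 400
= 337.5 microstrain

337.5


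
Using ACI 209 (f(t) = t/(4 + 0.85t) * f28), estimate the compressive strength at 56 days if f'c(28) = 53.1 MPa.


f(56) = 56 / (4 + 0.85 * 56) * 53.1
= 56 / 51.6 * 53.1
= 57.63 MPa

57.63


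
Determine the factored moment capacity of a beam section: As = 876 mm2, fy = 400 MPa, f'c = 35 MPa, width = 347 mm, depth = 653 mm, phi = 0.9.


a = As * fy / (0.85 * f'c * b)
= 876 * 400 / (0.85 * 35 * 347)
= 33.9428 mm
Mn = As * fy * (d - a/2) / 10^6
= 222.8644 kN-m
phi*Mn = 0.9 * 222.8644 = 200.58 kN-m

200.58


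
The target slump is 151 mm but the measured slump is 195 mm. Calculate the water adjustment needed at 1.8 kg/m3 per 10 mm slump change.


Difference = 151 - 195 = -44 mm
Water adjustment = -44 * 1.8 / 10 = -7.9 kg/m3

-7.9


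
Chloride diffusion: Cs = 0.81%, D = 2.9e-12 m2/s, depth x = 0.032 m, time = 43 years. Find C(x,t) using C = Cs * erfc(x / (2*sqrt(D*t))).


t_seconds = 43 * 365.25 * 24 * 3600 = 1356976800.0 s
arg = 0.032 / (2 * sqrt(2.9e-12 * 1356976800.0))
= 0.2551
erfc(0.2551) = 0.7183
C = 0.81 * 0.7183 = 0.5818%

0.5818


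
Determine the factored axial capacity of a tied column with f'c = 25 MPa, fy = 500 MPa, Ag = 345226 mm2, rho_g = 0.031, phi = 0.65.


Ast = rho * Ag = 0.031 * 345226 = 10702.006 mm2
phi*Pn = 0.65 * 0.80 * (0.85 * 25 * (345226 - 10702.006) + 500 * 10702.006) / 1000
= 6479.01 kN

6479.01


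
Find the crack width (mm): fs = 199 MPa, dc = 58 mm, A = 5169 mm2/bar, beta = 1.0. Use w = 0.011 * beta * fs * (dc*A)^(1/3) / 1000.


w = 0.011 * beta * fs * (dc * A)^(1/3) / 1000
= 0.011 * 1.0 * 199 * (58 * 5169)^(1/3) / 1000
= 0.147 mm

0.147


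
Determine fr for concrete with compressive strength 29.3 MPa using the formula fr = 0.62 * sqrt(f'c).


fr = 0.62 * sqrt(29.3)
= 3.356 MPa

3.356


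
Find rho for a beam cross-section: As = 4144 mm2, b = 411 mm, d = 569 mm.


rho = As / (b * d)
= 4144 / (411 * 569)
= 0.0177

0.0177


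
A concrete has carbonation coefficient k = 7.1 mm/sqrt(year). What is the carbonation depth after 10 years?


depth = k * sqrt(t)
= 7.1 * sqrt(10)
= 22.45 mm

22.45


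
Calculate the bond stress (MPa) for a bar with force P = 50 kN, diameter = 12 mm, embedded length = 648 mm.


u = P / (pi * db * ld)
= 50 * 1000 / (pi * 12 * 648)
= 2.047 MPa

2.047


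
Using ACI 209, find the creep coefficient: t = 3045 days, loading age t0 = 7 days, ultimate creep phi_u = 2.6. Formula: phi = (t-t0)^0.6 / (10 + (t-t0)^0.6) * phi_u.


dt = 3045 - 7 = 3038
phi = 3038^0.6 / (10 + 3038^0.6) * 2.6
= 2.404

2.404


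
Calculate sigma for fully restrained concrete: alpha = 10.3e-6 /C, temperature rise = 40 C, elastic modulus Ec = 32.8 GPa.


sigma = alpha * dT * Ec
= 10.3e-6 * 40 * 32.8 * 1000
= 13.514 MPa

13.514


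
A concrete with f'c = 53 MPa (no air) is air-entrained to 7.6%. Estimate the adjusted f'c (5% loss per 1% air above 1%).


Strength loss = (7.6 - 1) * 5 = 33.0%
f'c = 53 * (1 - 33.0/100)
= 35.51 MPa

35.51


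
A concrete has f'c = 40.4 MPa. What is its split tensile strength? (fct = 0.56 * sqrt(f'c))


fct = 0.56 * sqrt(40.4)
= 0.56 * 6.356
= 3.559 MPa

3.559


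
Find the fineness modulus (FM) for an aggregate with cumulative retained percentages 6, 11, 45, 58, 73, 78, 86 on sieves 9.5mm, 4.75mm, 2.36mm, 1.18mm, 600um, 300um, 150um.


FM = sum(cumulative % retained) / 100
= 357 / 100
= 3.57

3.57


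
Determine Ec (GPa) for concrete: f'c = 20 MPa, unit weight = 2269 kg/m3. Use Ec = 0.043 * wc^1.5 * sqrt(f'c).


Ec = 0.043 * 2269^1.5 * sqrt(20) / 1000
= 20.78 GPa

20.78


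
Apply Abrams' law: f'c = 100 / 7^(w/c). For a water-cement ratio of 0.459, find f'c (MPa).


f'c = 100 / 7^0.459
= 100 / 2.443
= 40.94 MPa

40.94


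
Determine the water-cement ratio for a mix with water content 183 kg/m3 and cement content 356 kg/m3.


w/c = water / cement
w/c = 183 / 356 = 0.514

0.514


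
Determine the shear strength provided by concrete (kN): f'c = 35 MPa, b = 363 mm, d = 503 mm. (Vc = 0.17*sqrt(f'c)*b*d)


Vc = 0.17 * sqrt(35) * 363 * 503 / 1000
= 183.64 kN

183.64


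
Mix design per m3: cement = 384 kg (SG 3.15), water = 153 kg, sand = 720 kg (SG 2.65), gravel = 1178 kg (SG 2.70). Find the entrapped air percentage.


Vol cement = 384 / (3.15 * 1000) = 0.121905 m3
Vol water = 153 / 1000 = 0.153 m3
Vol sand = 720 / (2.65 * 1000) = 0.271698 m3
Vol gravel = 1178 / (2.70 * 1000) = 0.436296 m3
Total solid + water volume = 0.982899 m3
Air = (1 - 0.982899) * 100 = 1.71%

1.71


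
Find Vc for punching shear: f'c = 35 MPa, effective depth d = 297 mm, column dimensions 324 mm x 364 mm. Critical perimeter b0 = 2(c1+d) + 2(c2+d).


b0 = 2*(324 + 297) + 2*(364 + 297) = 2564 mm
Vc = 0.33 * sqrt(35) * 2564 * 297 / 1000
= 1486.7 kN

1486.7


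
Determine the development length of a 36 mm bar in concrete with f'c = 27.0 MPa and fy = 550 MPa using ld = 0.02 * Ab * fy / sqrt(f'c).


Ab = pi * 36^2 / 4 = 1017.876 mm2
ld = 0.02 * 1017.876 * 550 / sqrt(27.0)
= 2154.8 mm

2154.8


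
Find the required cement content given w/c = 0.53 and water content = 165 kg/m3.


Cement = water / (w/c)
= 165 / 0.53
= 311.3 kg/m3

311.3


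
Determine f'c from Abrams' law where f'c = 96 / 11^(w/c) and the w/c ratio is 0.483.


f'c = 96 / 11^0.483
= 96 / 3.184
= 30.15 MPa

30.15


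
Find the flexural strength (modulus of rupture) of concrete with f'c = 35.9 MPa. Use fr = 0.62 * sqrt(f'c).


fr = 0.62 * sqrt(35.9)
= 3.715 MPa

3.715


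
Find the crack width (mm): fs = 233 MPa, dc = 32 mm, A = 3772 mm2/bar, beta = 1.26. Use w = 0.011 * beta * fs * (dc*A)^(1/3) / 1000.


w = 0.011 * beta * fs * (dc * A)^(1/3) / 1000
= 0.011 * 1.26 * 233 * (32 * 3772)^(1/3) / 1000
= 0.16 mm

0.16


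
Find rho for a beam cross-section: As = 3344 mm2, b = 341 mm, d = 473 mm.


rho = As / (b * d)
= 3344 / (341 * 473)
= 0.0207

0.0207


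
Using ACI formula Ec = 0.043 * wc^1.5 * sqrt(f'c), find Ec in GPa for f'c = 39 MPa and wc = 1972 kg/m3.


Ec = 0.043 * 1972^1.5 * sqrt(39) / 1000
= 23.52 GPa

23.52


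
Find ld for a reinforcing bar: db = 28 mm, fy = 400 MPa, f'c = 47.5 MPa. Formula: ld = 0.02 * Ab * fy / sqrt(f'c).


Ab = pi * 28^2 / 4 = 615.752 mm2
ld = 0.02 * 615.752 * 400 / sqrt(47.5)
= 714.7 mm

714.7


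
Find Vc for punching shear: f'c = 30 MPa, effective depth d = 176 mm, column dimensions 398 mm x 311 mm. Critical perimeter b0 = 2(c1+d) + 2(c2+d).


b0 = 2*(398 + 176) + 2*(311 + 176) = 2122 mm
Vc = 0.33 * sqrt(30) * 2122 * 176 / 1000
= 675.04 kN

675.04


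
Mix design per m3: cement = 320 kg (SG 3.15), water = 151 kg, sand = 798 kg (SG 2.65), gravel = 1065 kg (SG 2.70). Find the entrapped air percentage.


Vol cement = 320 / (3.15 * 1000) = 0.101587 m3
Vol water = 151 / 1000 = 0.151 m3
Vol sand = 798 / (2.65 * 1000) = 0.301132 m3
Vol gravel = 1065 / (2.70 * 1000) = 0.394444 m3
Total solid + water volume = 0.948164 m3
Air = (1 - 0.948164) * 100 = 5.18%

5.18


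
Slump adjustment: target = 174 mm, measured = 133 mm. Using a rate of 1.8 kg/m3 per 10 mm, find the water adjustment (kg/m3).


Difference = 174 - 133 = 41 mm
Water adjustment = 41 * 1.8 / 10 = 7.4 kg/m3

7.4


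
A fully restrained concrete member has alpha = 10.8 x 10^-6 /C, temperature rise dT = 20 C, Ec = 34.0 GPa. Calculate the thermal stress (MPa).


sigma = alpha * dT * Ec
= 10.8e-6 * 20 * 34.0 * 1000
= 7.344 MPa

7.344


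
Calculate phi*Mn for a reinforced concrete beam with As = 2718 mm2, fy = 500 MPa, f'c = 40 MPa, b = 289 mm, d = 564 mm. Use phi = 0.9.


a = As * fy / (0.85 * f'c * b)
= 2718 * 500 / (0.85 * 40 * 289)
= 138.3065 mm
Mn = As * fy * (d - a/2) / 10^6
= 672.4967 kN-m
phi*Mn = 0.9 * 672.4967 = 605.25 kN-m

605.25


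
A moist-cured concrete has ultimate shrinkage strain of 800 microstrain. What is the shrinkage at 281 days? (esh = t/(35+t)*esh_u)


esh(281) = 281 / (35 + 281) * 800
= 281 / 316 * 800
= 711.4 microstrain

711.4


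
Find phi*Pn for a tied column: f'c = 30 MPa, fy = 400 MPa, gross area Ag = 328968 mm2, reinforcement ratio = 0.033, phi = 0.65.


Ast = rho * Ag = 0.033 * 328968 = 10855.944 mm2
phi*Pn = 0.65 * 0.80 * (0.85 * 30 * (328968 - 10855.944) + 400 * 10855.944) / 1000
= 6476.2 kN

6476.2


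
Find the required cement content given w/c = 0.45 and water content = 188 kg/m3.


Cement = water / (w/c)
= 188 / 0.45
= 417.8 kg/m3

417.8


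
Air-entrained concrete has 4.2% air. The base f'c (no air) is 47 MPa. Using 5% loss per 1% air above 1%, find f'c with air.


Strength loss = (4.2 - 1) * 5 = 16.0%
f'c = 47 * (1 - 16.0/100)
= 39.48 MPa

39.48


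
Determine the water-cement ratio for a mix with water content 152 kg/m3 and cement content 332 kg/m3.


w/c = water / cement
w/c = 152 / 332 = 0.458

0.458


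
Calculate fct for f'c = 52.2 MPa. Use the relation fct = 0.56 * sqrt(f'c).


fct = 0.56 * sqrt(52.2)
= 0.56 * 7.225
= 4.046 MPa

4.046


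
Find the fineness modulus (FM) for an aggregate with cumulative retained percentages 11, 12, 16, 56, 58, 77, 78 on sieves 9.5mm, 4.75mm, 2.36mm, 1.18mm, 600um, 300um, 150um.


FM = sum(cumulative % retained) / 100
= 308 / 100
= 3.08

3.08


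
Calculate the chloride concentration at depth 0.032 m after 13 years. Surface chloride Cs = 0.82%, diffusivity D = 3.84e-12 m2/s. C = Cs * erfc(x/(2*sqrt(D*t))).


t_seconds = 13 * 365.25 * 24 * 3600 = 410248800.0 s
arg = 0.032 / (2 * sqrt(3.84e-12 * 410248800.0))
= 0.4031
erfc(0.4031) = 0.5686
C = 0.82 * 0.5686 = 0.4663%

0.4663


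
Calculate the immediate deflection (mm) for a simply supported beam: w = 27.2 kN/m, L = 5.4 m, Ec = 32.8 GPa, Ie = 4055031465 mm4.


Convert: L = 5.4 m = 5400 mm, Ec = 32.8 GPa = 32800 MPa
delta = 5 * 27.2 * 5400^4 / (384 * 32800 * 4055031465)
= 2.26 mm

2.26


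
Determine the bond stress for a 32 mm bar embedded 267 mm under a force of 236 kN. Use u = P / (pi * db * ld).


u = P / (pi * db * ld)
= 236 * 1000 / (pi * 32 * 267)
= 8.792 MPa

8.792


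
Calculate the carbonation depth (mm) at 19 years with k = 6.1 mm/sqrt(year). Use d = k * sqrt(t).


depth = k * sqrt(t)
= 6.1 * sqrt(19)
= 26.59 mm

26.59


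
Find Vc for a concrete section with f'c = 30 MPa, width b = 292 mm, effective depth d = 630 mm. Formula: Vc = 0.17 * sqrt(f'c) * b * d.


Vc = 0.17 * sqrt(30) * 292 * 630 / 1000
= 171.29 kN

171.29
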